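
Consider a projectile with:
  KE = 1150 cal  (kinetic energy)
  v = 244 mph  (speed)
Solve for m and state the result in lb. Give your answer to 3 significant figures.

1.78 lb

Rearranging: m = 2·KE/v².
KE = 1150 cal = 4812 J; v = 244 mph = 109.1 m/s.
m = 0.8088 kg
0.8088 kg × (1 lb / 0.4536 kg) = 1.783 lb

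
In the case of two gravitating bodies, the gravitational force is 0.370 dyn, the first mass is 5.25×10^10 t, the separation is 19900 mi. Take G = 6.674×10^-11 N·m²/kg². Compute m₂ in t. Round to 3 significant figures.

Rearranging F = G·m₁·m₂/r² for m₂: m₂ = F·r²/(G·m₁).
F = 0.370 dyn = 3.700×10^-6 N; m₁ = 5.25×10^10 t = 5.250×10^13 kg; r = 19900 mi = 3.203×10^7 m; G = 6.674×10^-11 N·m²/kg².
m₂ = 1.083×10^6 kg
1.083×10^6 kg × (1 t / 1000 kg) = 1083 t

1080 t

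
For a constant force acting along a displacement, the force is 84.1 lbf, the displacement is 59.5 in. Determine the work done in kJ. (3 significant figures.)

W is given directly by: W = F·d.
F = 84.1 lbf = 374.1 N; d = 59.5 in = 1.511 m.
W = 565.4 J  (the unit combination reduces to kg·m²/s² = J)
565.4 J × (1 kJ / 1000 J) = 0.5654 kJ

0.565 kJ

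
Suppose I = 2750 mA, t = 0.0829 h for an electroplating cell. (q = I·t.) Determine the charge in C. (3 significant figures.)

Directly: q = It.
I = 2750 mA = 2.750 A; t = 0.0829 h = 298.4 s.
q = 820.7 C

821 C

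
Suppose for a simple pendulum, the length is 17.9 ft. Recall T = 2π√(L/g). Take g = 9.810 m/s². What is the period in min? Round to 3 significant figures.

Directly: T = 2π√(L/g).
L = 17.9 ft = 5.456 m; g = 9.810 m/s².
T = 4.686 s
4.686 s × (1 min / 60.00 s) = 0.07810 min

0.0781 min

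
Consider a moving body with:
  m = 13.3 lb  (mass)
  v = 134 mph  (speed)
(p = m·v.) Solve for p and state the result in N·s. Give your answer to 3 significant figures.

Directly: p = mv.
m = 13.3 lb = 6.033 kg; v = 134 mph = 59.90 m/s.
p = 361.4 kg·m/s
Since 1 N·s = 1 kg·m/s, 361.4 N·s.

361 N·s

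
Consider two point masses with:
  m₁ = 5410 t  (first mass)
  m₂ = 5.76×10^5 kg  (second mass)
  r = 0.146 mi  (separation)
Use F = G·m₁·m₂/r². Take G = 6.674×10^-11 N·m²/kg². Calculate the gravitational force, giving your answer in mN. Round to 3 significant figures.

From Newton's law of gravitation: F = Gm₁m₂/r².
m₁ = 5410 t = 5.410×10^6 kg; m₂ = 5.76×10^5 kg; r = 0.146 mi = 235.0 m; G = 6.674×10^-11 N·m²/kg².
F = 0.003767 N
0.003767 N × (1 mN / 0.001000 N) = 3.767 mN

3.77 mN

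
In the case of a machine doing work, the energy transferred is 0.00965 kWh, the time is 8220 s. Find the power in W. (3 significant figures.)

Directly: P = W/t.
W = 0.00965 kWh = 34740 J; t = 8220 s.
P = 4.226 W

4.23 W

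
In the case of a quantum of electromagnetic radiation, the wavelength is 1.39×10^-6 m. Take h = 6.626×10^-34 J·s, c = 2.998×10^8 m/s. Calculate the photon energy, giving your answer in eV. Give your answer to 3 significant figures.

0.892 eV

Directly: E = hc/λ.
λ = 1.39×10^-6 m; h = 6.626×10^-34 J·s; c = 2.998×10^8 m/s.
E = 1.429×10^-19 J
1.429×10^-19 J × (1 eV / 1.602×10^-19 J) = 0.8920 eV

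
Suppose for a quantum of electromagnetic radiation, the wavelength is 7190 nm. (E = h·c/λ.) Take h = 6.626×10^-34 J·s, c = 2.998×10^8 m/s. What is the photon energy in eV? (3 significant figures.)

0.172 eV

Directly: E = hc/λ.
λ = 7190 nm = 7.190×10^-6 m; h = 6.626×10^-34 J·s; c = 2.998×10^8 m/s.
E = 2.763×10^-20 J
2.763×10^-20 J × (1 eV / 1.602×10^-19 J) = 0.1724 eV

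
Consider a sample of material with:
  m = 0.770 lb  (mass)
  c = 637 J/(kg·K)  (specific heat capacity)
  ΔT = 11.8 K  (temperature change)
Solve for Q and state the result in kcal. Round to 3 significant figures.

0.627 kcal

Q is given directly by: Q = mcΔT.
m = 0.770 lb = 0.3493 kg; c = 637 J/(kg·K); ΔT = 11.8 K.
Q = 2625 J
2625 J × (1 kcal / 4184 J) = 0.6275 kcal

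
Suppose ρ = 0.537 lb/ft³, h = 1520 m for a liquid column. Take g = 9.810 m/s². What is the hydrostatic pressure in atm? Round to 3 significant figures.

P is given directly by: P = ρgh.
ρ = 0.537 lb/ft³ = 8.602 kg/m³; h = 1520 m; g = 9.810 m/s².
P = 1.283×10^5 Pa
1.283×10^5 Pa × (1 atm / 1.013×10^5 Pa) = 1.266 atm

1.27 atm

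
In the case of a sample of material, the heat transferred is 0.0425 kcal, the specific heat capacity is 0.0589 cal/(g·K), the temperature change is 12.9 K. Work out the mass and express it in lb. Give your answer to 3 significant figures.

0.123 lb

Rearranging: m = Q/(c·ΔT).
Q = 0.0425 kcal = 177.8 J; c = 0.0589 cal/(g·K) = 246.4 J/(kg·K); ΔT = 12.9 K.
m = 0.05594 kg
0.05594 kg × (1 lb / 0.4536 kg) = 0.1233 lb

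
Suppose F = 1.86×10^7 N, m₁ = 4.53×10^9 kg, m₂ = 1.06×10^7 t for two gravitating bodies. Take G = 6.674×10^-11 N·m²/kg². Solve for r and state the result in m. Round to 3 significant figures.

Solving F = G·m₁·m₂/r² for r: r = √(G·m₁m₂/F).
F = 1.86×10^7 N; m₁ = 4.53×10^9 kg; m₂ = 1.06×10^7 t = 1.060×10^10 kg; G = 6.674×10^-11 N·m²/kg².
r = 13.13 m

13.1 m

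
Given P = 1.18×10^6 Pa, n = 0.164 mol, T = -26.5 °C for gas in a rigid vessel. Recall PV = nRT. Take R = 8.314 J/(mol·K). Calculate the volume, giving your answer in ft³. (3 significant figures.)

From the ideal-gas law: V = nRT/P.
P = 1.18×10^6 Pa; n = 0.164 mol; T = -26.5 °C = 246.6 K; R = 8.314 J/(mol·K).
V = 2.850×10^-4 m³
2.850×10^-4 m³ × (1 ft³ / 0.02832 m³) = 0.01006 ft³

0.0101 ft³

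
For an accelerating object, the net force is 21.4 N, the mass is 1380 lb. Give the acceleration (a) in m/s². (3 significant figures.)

From Newton's second law: a = F/m.
F = 21.4 N; m = 1380 lb = 626.0 kg.
a = 0.03419 m/s²

0.0342 m/s²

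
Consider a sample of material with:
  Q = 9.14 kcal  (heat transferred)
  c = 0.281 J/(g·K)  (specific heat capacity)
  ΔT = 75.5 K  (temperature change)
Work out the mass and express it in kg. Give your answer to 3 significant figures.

1.80 kg

Rearranging: m = Q/(c·ΔT).
Q = 9.14 kcal = 38242 J; c = 0.281 J/(g·K) = 281.0 J/(kg·K); ΔT = 75.5 K.
m = 1.803 kg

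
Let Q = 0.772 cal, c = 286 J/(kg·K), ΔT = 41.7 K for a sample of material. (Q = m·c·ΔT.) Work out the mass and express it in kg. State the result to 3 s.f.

Solving Q = m·c·ΔT for m: m = Q/(c·ΔT).
Q = 0.772 cal = 3.230 J; c = 286 J/(kg·K); ΔT = 41.7 K.
m = 2.708×10^-4 kg

2.71×10^-4 kg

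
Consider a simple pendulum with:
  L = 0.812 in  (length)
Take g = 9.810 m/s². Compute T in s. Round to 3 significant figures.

Directly: T = 2π√(L/g).
L = 0.812 in = 0.02062 m; g = 9.810 m/s².
T = 0.2881 s

0.288 s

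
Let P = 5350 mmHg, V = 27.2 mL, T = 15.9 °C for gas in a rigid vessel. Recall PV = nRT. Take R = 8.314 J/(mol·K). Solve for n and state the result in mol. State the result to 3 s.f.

Rearranging PV = nRT for n: n = PV/(RT).
P = 5350 mmHg = 7.133×10^5 Pa; V = 27.2 mL = 2.720×10^-5 m³; T = 15.9 °C = 289.0 K; R = 8.314 J/(mol·K).
n = 0.008073 mol

0.00807 mol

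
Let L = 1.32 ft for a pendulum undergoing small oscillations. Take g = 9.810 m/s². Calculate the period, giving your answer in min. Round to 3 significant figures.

Directly: T = 2π√(L/g).
L = 1.32 ft = 0.4023 m; g = 9.810 m/s².
T = 1.272 s
1.272 s × (1 min / 60.00 s) = 0.02121 min

0.0212 min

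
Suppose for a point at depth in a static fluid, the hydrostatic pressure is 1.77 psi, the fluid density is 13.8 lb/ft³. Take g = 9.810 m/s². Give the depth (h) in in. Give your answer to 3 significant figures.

Rearranging: h = P/(ρ·g).
P = 1.77 psi = 12204 Pa; ρ = 13.8 lb/ft³ = 221.1 kg/m³; g = 9.810 m/s².
h = 5.628 m
5.628 m × (1 in / 0.02540 m) = 221.6 in

222 in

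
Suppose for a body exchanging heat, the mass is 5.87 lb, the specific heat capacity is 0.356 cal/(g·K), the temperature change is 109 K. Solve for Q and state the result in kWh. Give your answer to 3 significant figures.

Q is given directly by: Q = mcΔT.
m = 5.87 lb = 2.663 kg; c = 0.356 cal/(g·K) = 1490 J/(kg·K); ΔT = 109 K.
Q = 4.323×10^5 J
4.323×10^5 J × (1 kWh / 3.600×10^6 J) = 0.1201 kWh

0.120 kWh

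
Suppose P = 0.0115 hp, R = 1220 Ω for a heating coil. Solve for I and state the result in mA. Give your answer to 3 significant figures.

83.8 mA

Rearranging P = I²R for I: I = √(P/R).
P = 0.0115 hp = 8.576 W; R = 1220 Ω.
I = 0.08384 A
0.08384 A × (1 mA / 0.001000 A) = 83.84 mA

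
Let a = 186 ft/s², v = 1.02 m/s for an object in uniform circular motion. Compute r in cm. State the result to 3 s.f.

1.84 cm

Rearranging a = v²/r for r: r = v²/a.
a = 186 ft/s² = 56.69 m/s²; v = 1.02 m/s.
r = 0.01835 m
0.01835 m × (1 cm / 0.01000 m) = 1.835 cm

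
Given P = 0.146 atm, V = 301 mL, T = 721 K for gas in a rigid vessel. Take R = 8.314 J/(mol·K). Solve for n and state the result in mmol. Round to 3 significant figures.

From the ideal-gas law: n = PV/(RT).
P = 0.146 atm = 14793 Pa; V = 301 mL = 3.010×10^-4 m³; T = 721 K; R = 8.314 J/(mol·K).
n = 7.428×10^-4 mol
7.428×10^-4 mol × (1 mmol / 0.001000 mol) = 0.7428 mmol

0.743 mmol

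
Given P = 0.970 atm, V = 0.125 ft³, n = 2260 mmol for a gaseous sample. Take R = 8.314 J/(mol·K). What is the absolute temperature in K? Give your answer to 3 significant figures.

18.5 K

From the ideal-gas law: T = PV/(nR).
P = 0.970 atm = 98285 Pa; V = 0.125 ft³ = 0.003540 m³; n = 2260 mmol = 2.260 mol; R = 8.314 J/(mol·K).
T = 18.52 K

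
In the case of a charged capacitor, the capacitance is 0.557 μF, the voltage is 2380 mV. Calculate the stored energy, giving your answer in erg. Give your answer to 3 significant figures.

15.8 erg

Directly: E = ½CV².
C = 0.557 μF = 5.570×10^-7 F; V = 2380 mV = 2.380 V.
E = 1.578×10^-6 J
1.578×10^-6 J × (1 erg / 1.000×10^-7 J) = 15.78 erg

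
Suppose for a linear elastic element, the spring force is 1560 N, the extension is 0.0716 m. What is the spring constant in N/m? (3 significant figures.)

From Hooke's law: k = F/x.
F = 1560 N; x = 0.0716 m.
k = 21788 N/m

21800 N/m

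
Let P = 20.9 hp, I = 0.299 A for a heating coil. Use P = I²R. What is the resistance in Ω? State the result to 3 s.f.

1.74×10^5 Ω

Rearranging: R = P/I².
P = 20.9 hp = 15585 W; I = 0.299 A.
R = 1.743×10^5 Ω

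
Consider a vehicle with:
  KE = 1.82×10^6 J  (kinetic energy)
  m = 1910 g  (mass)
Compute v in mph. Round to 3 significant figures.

3090 mph

Rearranging: v = √(2·KE/m).
KE = 1.82×10^6 J; m = 1910 g = 1.910 kg.
v = 1380 m/s
1380 m/s × (1 mph / 0.4470 m/s) = 3088 mph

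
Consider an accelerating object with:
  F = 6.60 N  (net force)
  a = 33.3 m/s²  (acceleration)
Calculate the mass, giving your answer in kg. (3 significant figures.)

From Newton's second law: m = F/a.
F = 6.60 N; a = 33.3 m/s².
m = 0.1982 kg

0.198 kg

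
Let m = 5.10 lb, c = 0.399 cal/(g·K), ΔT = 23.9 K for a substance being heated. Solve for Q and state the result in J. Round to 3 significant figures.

92300 J

Directly: Q = mcΔT.
m = 5.10 lb = 2.313 kg; c = 0.399 cal/(g·K) = 1669 J/(kg·K); ΔT = 23.9 K.
Q = 92299 J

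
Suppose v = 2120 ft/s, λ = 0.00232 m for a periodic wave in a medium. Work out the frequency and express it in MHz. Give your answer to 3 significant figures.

0.279 MHz

Rearranging v = f·λ for f: f = v/λ.
v = 2120 ft/s = 646.2 m/s; λ = 0.00232 m.
f = 2.785×10^5 Hz
2.785×10^5 Hz × (1 MHz / 1.000×10^6 Hz) = 0.2785 MHz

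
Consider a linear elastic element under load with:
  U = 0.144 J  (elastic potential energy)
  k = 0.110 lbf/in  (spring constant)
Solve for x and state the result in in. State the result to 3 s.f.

Rearranging: x = √(2U/k).
U = 0.144 J; k = 0.110 lbf/in = 19.26 N/m.
x = 0.1223 m
0.1223 m × (1 in / 0.02540 m) = 4.814 in

4.81 in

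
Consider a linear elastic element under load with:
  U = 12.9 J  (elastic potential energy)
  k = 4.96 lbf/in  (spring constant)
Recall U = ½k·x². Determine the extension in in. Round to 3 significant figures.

6.79 in

Rearranging U = ½k·x² for x: x = √(2U/k).
U = 12.9 J; k = 4.96 lbf/in = 868.6 N/m.
x = 0.1723 m
0.1723 m × (1 in / 0.02540 m) = 6.785 in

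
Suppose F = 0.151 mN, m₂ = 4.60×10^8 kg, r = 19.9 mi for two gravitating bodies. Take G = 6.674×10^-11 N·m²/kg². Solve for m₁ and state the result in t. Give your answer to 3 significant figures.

From Newton's law of gravitation: m₁ = F·r²/(G·m₂).
F = 0.151 mN = 1.510×10^-4 N; m₂ = 4.60×10^8 kg; r = 19.9 mi = 32026 m; G = 6.674×10^-11 N·m²/kg².
m₁ = 5.045×10^6 kg
5.045×10^6 kg × (1 t / 1000 kg) = 5045 t

5040 t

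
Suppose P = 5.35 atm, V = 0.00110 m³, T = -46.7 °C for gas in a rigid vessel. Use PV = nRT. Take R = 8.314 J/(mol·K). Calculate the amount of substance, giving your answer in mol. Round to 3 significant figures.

0.317 mol

From the ideal-gas law: n = PV/(RT).
P = 5.35 atm = 5.421×10^5 Pa; V = 0.00110 m³; T = -46.7 °C = 226.4 K; R = 8.314 J/(mol·K).
n = 0.3167 mol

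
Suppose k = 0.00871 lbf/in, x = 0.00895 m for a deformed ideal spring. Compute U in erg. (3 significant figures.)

611 erg

Directly: U = ½kx².
k = 0.00871 lbf/in = 1.525 N/m; x = 0.00895 m.
U = 6.109×10^-5 J
6.109×10^-5 J × (1 erg / 1.000×10^-7 J) = 610.9 erg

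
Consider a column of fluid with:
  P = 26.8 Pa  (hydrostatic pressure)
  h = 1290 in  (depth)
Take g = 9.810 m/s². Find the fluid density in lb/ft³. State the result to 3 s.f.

Rearranging P = ρ·g·h for ρ: ρ = P/(g·h).
P = 26.8 Pa; h = 1290 in = 32.77 m; g = 9.810 m/s².
ρ = 0.08338 kg/m³
0.08338 kg/m³ × (1 lb/ft³ / 16.02 kg/m³) = 0.005205 lb/ft³

0.00521 lb/ft³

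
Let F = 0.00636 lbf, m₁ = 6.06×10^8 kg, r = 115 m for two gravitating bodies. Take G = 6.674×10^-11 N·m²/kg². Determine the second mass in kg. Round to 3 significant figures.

Solving F = G·m₁·m₂/r² for m₂: m₂ = F·r²/(G·m₁).
F = 0.00636 lbf = 0.02829 N; m₁ = 6.06×10^8 kg; r = 115 m; G = 6.674×10^-11 N·m²/kg².
m₂ = 9251 kg

9250 kg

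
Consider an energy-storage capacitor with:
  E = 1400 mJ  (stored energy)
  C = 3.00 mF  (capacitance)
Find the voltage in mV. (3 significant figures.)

30600 mV

Rearranging: V = √(2E/C).
E = 1400 mJ = 1.400 J; C = 3.00 mF = 0.003000 F.
V = 30.55 V  (the unit combination reduces to kg·m²/(A·s³) = V)
30.55 V × (1 mV / 0.001000 V) = 30551 mV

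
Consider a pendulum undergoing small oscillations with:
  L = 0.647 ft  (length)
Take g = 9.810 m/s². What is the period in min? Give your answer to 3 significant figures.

0.0148 min

T is given directly by: T = 2π√(L/g).
L = 0.647 ft = 0.1972 m; g = 9.810 m/s².
T = 0.8909 s
0.8909 s × (1 min / 60.00 s) = 0.01485 min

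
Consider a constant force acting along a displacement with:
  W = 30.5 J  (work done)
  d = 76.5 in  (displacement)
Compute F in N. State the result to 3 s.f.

Rearranging: F = W/d.
W = 30.5 J; d = 76.5 in = 1.943 m.
F = 15.70 N

15.7 N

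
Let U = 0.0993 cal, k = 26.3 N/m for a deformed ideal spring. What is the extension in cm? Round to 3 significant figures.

17.8 cm

Solving U = ½k·x² for x: x = √(2U/k).
U = 0.0993 cal = 0.4155 J; k = 26.3 N/m.
x = 0.1777 m
0.1777 m × (1 cm / 0.01000 m) = 17.77 cm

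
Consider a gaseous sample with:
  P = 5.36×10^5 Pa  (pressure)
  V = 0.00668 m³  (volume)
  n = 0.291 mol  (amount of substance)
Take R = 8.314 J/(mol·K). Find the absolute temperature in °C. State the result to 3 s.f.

1210 °C

From the ideal-gas law: T = PV/(nR).
P = 5.36×10^5 Pa; V = 0.00668 m³; n = 0.291 mol; R = 8.314 J/(mol·K).
T = 1480 K
1480 K − 273.15 = 1207 °C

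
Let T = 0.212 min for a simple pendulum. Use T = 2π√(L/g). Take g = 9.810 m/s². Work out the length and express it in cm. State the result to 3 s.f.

Rearranging: L = g·(T/2π)².
T = 0.212 min = 12.72 s; g = 9.810 m/s².
L = 40.21 m
40.21 m × (1 cm / 0.01000 m) = 4021 cm

4020 cm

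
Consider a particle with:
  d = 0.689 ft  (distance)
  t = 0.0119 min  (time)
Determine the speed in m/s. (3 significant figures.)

0.294 m/s

Directly: v = d/t.
d = 0.689 ft = 0.2100 m; t = 0.0119 min = 0.7140 s.
v = 0.2941 m/s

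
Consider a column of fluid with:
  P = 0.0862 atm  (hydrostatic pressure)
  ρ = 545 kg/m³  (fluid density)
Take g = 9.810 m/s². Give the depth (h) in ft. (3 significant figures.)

Rearranging P = ρ·g·h for h: h = P/(ρ·g).
P = 0.0862 atm = 8734 Pa; ρ = 545 kg/m³; g = 9.810 m/s².
h = 1.634 m
1.634 m × (1 ft / 0.3048 m) = 5.360 ft

5.36 ft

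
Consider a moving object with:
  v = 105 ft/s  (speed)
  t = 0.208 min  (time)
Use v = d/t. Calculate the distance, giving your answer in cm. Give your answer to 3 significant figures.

Rearranging v = d/t for d: d = v·t.
v = 105 ft/s = 32.00 m/s; t = 0.208 min = 12.48 s.
d = 399.4 m
399.4 m × (1 cm / 0.01000 m) = 39941 cm

39900 cm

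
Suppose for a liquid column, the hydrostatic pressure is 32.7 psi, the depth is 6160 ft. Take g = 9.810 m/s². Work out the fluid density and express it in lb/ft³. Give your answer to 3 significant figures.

0.764 lb/ft³

Rearranging P = ρ·g·h for ρ: ρ = P/(g·h).
P = 32.7 psi = 2.255×10^5 Pa; h = 6160 ft = 1878 m; g = 9.810 m/s².
ρ = 12.24 kg/m³
12.24 kg/m³ × (1 lb/ft³ / 16.02 kg/m³) = 0.7642 lb/ft³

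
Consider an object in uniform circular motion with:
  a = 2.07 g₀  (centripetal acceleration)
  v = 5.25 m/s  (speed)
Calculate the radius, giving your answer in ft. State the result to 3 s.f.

Rearranging: r = v²/a.
a = 2.07 g₀ = 20.30 m/s²; v = 5.25 m/s.
r = 1.358 m
1.358 m × (1 ft / 0.3048 m) = 4.455 ft

4.45 ft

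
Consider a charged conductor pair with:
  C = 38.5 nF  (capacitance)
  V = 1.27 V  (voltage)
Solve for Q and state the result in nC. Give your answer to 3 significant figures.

Rearranging C = Q/V for Q: Q = CV.
C = 38.5 nF = 3.850×10^-8 F; V = 1.27 V.
Q = 4.889×10^-8 C
4.889×10^-8 C × (1 nC / 1.000×10^-9 C) = 48.89 nC

48.9 nC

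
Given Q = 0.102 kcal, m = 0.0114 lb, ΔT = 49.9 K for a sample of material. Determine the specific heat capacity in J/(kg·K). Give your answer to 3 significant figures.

Solving Q = m·c·ΔT for c: c = Q/(m·ΔT).
Q = 0.102 kcal = 426.8 J; m = 0.0114 lb = 0.005171 kg; ΔT = 49.9 K.
c = 1654 J/(kg·K)

1650 J/(kg·K)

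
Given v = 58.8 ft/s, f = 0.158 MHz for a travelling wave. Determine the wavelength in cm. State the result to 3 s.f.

0.0113 cm

Rearranging: λ = v/f.
v = 58.8 ft/s = 17.92 m/s; f = 0.158 MHz = 1.580×10^5 Hz.
λ = 1.134×10^-4 m
1.134×10^-4 m × (1 cm / 0.01000 m) = 0.01134 cm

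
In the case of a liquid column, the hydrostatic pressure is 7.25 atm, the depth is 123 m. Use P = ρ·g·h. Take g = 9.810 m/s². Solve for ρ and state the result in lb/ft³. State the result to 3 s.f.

38.0 lb/ft³

Solving P = ρ·g·h for ρ: ρ = P/(g·h).
P = 7.25 atm = 7.346×10^5 Pa; h = 123 m; g = 9.810 m/s².
ρ = 608.8 kg/m³
608.8 kg/m³ × (1 lb/ft³ / 16.02 kg/m³) = 38.01 lb/ft³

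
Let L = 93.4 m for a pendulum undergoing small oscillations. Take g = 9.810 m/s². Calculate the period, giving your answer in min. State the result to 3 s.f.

0.323 min

T is given directly by: T = 2π√(L/g).
L = 93.4 m; g = 9.810 m/s².
T = 19.39 s
19.39 s × (1 min / 60.00 s) = 0.3231 min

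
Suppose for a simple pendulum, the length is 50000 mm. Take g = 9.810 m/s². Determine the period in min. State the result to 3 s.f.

0.236 min

T is given directly by: T = 2π√(L/g).
L = 50000 mm = 50.00 m; g = 9.810 m/s².
T = 14.19 s
14.19 s × (1 min / 60.00 s) = 0.2364 min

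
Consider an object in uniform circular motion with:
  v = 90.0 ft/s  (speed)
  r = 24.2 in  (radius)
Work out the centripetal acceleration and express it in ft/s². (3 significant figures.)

4020 ft/s²

a is given directly by: a = v²/r.
v = 90.0 ft/s = 27.43 m/s; r = 24.2 in = 0.6147 m.
a = 1224 m/s²
1224 m/s² × (1 ft/s² / 0.3048 m/s²) = 4017 ft/s²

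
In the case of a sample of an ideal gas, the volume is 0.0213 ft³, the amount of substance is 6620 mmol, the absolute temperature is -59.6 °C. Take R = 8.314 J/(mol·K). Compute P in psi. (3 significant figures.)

Directly: P = nRT/V.
V = 0.0213 ft³ = 6.031×10^-4 m³; n = 6620 mmol = 6.620 mol; T = -59.6 °C = 213.5 K; R = 8.314 J/(mol·K).
P = 1.949×10^7 Pa  (the unit combination reduces to kg/(m·s²) = Pa)
1.949×10^7 Pa × (1 psi / 6895 Pa) = 2826 psi

2830 psi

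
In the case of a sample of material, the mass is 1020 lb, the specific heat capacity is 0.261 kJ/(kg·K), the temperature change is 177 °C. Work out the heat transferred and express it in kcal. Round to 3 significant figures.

Directly: Q = mcΔT.
m = 1020 lb = 462.7 kg; c = 0.261 kJ/(kg·K) = 261.0 J/(kg·K); ΔT = 177 °C = 177.0 K.
Q = 2.137×10^7 J
2.137×10^7 J × (1 kcal / 4184 J) = 5108 kcal

5110 kcal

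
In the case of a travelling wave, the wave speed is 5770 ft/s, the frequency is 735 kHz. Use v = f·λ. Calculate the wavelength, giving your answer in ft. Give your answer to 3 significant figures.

Rearranging v = f·λ for λ: λ = v/f.
v = 5770 ft/s = 1759 m/s; f = 735 kHz = 7.350×10^5 Hz.
λ = 0.002393 m
0.002393 m × (1 ft / 0.3048 m) = 0.007850 ft

0.00785 ft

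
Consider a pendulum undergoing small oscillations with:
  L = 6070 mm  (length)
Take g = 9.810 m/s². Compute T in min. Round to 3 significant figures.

0.0824 min

Directly: T = 2π√(L/g).
L = 6070 mm = 6.070 m; g = 9.810 m/s².
T = 4.942 s
4.942 s × (1 min / 60.00 s) = 0.08237 min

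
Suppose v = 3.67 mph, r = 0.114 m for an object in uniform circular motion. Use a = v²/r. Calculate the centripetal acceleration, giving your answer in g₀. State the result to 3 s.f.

Directly: a = v²/r.
v = 3.67 mph = 1.641 m/s; r = 0.114 m.
a = 23.61 m/s²
23.61 m/s² × (1 g₀ / 9.807 m/s²) = 2.408 g₀

2.41 g₀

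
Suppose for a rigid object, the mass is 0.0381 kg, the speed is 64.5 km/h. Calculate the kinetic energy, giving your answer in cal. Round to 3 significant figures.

1.46 cal

KE is given directly by: KE = ½mv².
m = 0.0381 kg; v = 64.5 km/h = 17.92 m/s.
KE = 6.115 J
6.115 J × (1 cal / 4.184 J) = 1.462 cal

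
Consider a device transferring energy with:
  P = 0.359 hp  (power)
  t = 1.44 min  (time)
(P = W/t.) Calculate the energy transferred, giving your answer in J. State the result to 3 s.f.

Rearranging P = W/t for W: W = P·t.
P = 0.359 hp = 267.7 W; t = 1.44 min = 86.40 s.
W = 23130 J

23100 J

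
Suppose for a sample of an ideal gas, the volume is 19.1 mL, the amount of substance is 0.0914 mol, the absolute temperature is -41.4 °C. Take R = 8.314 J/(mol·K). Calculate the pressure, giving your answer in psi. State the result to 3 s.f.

1340 psi

Directly: P = nRT/V.
V = 19.1 mL = 1.910×10^-5 m³; n = 0.0914 mol; T = -41.4 °C = 231.7 K; R = 8.314 J/(mol·K).
P = 9.220×10^6 Pa
9.220×10^6 Pa × (1 psi / 6895 Pa) = 1337 psi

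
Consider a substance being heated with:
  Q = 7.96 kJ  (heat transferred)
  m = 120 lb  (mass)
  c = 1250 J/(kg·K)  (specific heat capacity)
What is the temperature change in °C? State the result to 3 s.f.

0.117 °C

Solving Q = m·c·ΔT for ΔT: ΔT = Q/(m·c).
Q = 7.96 kJ = 7960 J; m = 120 lb = 54.43 kg; c = 1250 J/(kg·K).
ΔT = 0.1170 K
Since 1 °C = 1 K, 0.1170 °C.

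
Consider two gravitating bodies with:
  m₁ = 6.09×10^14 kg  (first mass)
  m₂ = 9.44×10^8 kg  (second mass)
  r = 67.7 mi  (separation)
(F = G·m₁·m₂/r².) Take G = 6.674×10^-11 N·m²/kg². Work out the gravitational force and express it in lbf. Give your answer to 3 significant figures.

727 lbf

Directly: F = Gm₁m₂/r².
m₁ = 6.09×10^14 kg; m₂ = 9.44×10^8 kg; r = 67.7 mi = 1.090×10^5 m; G = 6.674×10^-11 N·m²/kg².
F = 3232 N
3232 N × (1 lbf / 4.448 N) = 726.6 lbf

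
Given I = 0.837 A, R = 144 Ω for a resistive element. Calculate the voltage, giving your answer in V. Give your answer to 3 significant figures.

Directly: V = IR.
I = 0.837 A; R = 144 Ω.
V = 120.5 V

121 V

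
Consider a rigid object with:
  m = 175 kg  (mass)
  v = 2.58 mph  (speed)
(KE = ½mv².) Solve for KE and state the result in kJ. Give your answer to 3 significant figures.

Directly: KE = ½mv².
m = 175 kg; v = 2.58 mph = 1.153 m/s.
KE = 116.4 J
116.4 J × (1 kJ / 1000 J) = 0.1164 kJ

0.116 kJ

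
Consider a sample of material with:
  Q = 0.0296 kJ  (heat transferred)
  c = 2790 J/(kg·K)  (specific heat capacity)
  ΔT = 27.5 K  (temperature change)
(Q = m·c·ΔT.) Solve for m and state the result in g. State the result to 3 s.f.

0.386 g

Rearranging Q = m·c·ΔT for m: m = Q/(c·ΔT).
Q = 0.0296 kJ = 29.60 J; c = 2790 J/(kg·K); ΔT = 27.5 K.
m = 3.858×10^-4 kg
3.858×10^-4 kg × (1 g / 0.001000 kg) = 0.3858 g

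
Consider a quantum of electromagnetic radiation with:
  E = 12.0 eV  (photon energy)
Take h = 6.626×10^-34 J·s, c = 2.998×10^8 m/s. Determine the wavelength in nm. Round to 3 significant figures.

103 nm

Rearranging: λ = hc/E.
E = 12.0 eV = 1.923×10^-18 J; h = 6.626×10^-34 J·s; c = 2.998×10^8 m/s.
λ = 1.033×10^-7 m
1.033×10^-7 m × (1 nm / 1.000×10^-9 m) = 103.3 nm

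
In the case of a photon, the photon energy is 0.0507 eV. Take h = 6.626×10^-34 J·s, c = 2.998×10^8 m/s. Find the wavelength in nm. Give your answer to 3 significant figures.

24500 nm

Rearranging: λ = hc/E.
E = 0.0507 eV = 8.123×10^-21 J; h = 6.626×10^-34 J·s; c = 2.998×10^8 m/s.
λ = 2.445×10^-5 m
2.445×10^-5 m × (1 nm / 1.000×10^-9 m) = 24455 nm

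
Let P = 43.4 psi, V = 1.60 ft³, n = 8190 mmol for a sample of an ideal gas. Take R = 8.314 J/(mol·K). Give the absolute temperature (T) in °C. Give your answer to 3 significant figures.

-74.0 °C

Rearranging: T = PV/(nR).
P = 43.4 psi = 2.992×10^5 Pa; V = 1.60 ft³ = 0.04531 m³; n = 8190 mmol = 8.190 mol; R = 8.314 J/(mol·K).
T = 199.1 K
199.1 K − 273.15 = -74.05 °C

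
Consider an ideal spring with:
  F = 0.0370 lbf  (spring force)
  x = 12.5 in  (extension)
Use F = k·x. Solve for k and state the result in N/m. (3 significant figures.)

0.518 N/m

From Hooke's law: k = F/x.
F = 0.0370 lbf = 0.1646 N; x = 12.5 in = 0.3175 m.
k = 0.5184 N/m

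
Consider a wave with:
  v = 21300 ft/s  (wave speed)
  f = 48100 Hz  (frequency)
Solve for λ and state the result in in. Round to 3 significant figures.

Solving v = f·λ for λ: λ = v/f.
v = 21300 ft/s = 6492 m/s; f = 48100 Hz.
λ = 0.1350 m
0.1350 m × (1 in / 0.02540 m) = 5.314 in

5.31 in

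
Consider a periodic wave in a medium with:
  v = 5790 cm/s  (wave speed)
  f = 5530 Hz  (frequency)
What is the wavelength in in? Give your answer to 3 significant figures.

Rearranging: λ = v/f.
v = 5790 cm/s = 57.90 m/s; f = 5530 Hz.
λ = 0.01047 m
0.01047 m × (1 in / 0.02540 m) = 0.4122 in

0.412 in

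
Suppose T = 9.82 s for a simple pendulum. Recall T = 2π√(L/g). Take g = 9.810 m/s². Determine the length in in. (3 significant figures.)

943 in

Rearranging T = 2π√(L/g) for L: L = g·(T/2π)².
T = 9.82 s; g = 9.810 m/s².
L = 23.96 m
23.96 m × (1 in / 0.02540 m) = 943.4 in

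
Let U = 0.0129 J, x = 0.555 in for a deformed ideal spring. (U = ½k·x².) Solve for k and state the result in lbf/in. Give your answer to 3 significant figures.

0.741 lbf/in

Solving U = ½k·x² for k: k = 2U/x².
U = 0.0129 J; x = 0.555 in = 0.01410 m.
k = 129.8 N/m
129.8 N/m × (1 lbf/in / 175.1 N/m) = 0.7413 lbf/in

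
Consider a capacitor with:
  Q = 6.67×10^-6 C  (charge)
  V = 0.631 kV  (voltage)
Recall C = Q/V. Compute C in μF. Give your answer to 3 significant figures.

0.0106 μF

Directly: C = Q/V.
Q = 6.67×10^-6 C; V = 0.631 kV = 631.0 V.
C = 1.057×10^-8 F
1.057×10^-8 F × (1 μF / 1.000×10^-6 F) = 0.01057 μF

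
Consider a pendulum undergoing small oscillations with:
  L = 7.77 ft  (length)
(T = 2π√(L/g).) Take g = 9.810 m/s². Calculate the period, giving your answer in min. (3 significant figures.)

0.0515 min

Directly: T = 2π√(L/g).
L = 7.77 ft = 2.368 m; g = 9.810 m/s².
T = 3.087 s
3.087 s × (1 min / 60.00 s) = 0.05145 min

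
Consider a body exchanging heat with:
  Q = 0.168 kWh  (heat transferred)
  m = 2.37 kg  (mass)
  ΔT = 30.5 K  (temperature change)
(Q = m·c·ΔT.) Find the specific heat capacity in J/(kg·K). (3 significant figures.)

8370 J/(kg·K)

Rearranging: c = Q/(m·ΔT).
Q = 0.168 kWh = 6.048×10^5 J; m = 2.37 kg; ΔT = 30.5 K.
c = 8367 J/(kg·K)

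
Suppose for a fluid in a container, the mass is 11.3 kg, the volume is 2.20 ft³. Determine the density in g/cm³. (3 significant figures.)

0.181 g/cm³

ρ is given directly by: ρ = m/V.
m = 11.3 kg; V = 2.20 ft³ = 0.06230 m³.
ρ = 181.4 kg/m³
181.4 kg/m³ × (1 g/cm³ / 1000 kg/m³) = 0.1814 g/cm³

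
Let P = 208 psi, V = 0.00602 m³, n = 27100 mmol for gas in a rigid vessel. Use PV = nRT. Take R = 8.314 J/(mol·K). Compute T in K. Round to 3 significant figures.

Rearranging: T = PV/(nR).
P = 208 psi = 1.434×10^6 Pa; V = 0.00602 m³; n = 27100 mmol = 27.10 mol; R = 8.314 J/(mol·K).
T = 38.32 K

38.3 K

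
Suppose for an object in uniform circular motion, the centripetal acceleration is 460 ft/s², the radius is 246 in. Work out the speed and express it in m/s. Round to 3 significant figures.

29.6 m/s

Rearranging a = v²/r for v: v = √(a·r).
a = 460 ft/s² = 140.2 m/s²; r = 246 in = 6.248 m.
v = 29.60 m/s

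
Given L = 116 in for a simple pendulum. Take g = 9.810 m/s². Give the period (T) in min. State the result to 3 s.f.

T is given directly by: T = 2π√(L/g).
L = 116 in = 2.946 m; g = 9.810 m/s².
T = 3.443 s
3.443 s × (1 min / 60.00 s) = 0.05739 min

0.0574 min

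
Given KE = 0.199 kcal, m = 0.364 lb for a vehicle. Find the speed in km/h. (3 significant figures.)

362 km/h

Rearranging KE = ½mv² for v: v = √(2·KE/m).
KE = 0.199 kcal = 832.6 J; m = 0.364 lb = 0.1651 kg.
v = 100.4 m/s
100.4 m/s × (1 km/h / 0.2778 m/s) = 361.5 km/h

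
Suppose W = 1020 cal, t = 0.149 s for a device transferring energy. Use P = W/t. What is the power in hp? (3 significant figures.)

Directly: P = W/t.
W = 1020 cal = 4268 J; t = 0.149 s.
P = 28642 W
28642 W × (1 hp / 745.7 W) = 38.41 hp

38.4 hp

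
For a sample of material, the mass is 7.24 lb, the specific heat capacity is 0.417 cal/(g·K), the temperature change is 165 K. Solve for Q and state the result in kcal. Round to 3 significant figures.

Q is given directly by: Q = mcΔT.
m = 7.24 lb = 3.284 kg; c = 0.417 cal/(g·K) = 1745 J/(kg·K); ΔT = 165 K.
Q = 9.454×10^5 J  (the unit combination reduces to kg·m²/s² = J)
9.454×10^5 J × (1 kcal / 4184 J) = 226.0 kcal

226 kcal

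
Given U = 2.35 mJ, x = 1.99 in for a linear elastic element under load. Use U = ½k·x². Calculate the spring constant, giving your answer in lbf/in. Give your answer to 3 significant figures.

0.0105 lbf/in

Rearranging U = ½k·x² for k: k = 2U/x².
U = 2.35 mJ = 0.002350 J; x = 1.99 in = 0.05055 m.
k = 1.840 N/m
1.840 N/m × (1 lbf/in / 175.1 N/m) = 0.01050 lbf/in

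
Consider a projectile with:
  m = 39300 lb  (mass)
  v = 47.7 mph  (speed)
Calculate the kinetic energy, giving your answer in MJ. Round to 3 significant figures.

KE is given directly by: KE = ½mv².
m = 39300 lb = 17826 kg; v = 47.7 mph = 21.32 m/s.
KE = 4.053×10^6 J
4.053×10^6 J × (1 MJ / 1.000×10^6 J) = 4.053 MJ

4.05 MJ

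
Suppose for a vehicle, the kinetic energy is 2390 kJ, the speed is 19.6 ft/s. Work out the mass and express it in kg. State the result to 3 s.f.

1.34×10^5 kg

Rearranging KE = ½mv² for m: m = 2·KE/v².
KE = 2390 kJ = 2.390×10^6 J; v = 19.6 ft/s = 5.974 m/s.
m = 1.339×10^5 kg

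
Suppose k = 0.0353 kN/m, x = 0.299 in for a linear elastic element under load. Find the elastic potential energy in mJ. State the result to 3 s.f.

1.02 mJ

Directly: U = ½kx².
k = 0.0353 kN/m = 35.30 N/m; x = 0.299 in = 0.007595 m.
U = 0.001018 J
0.001018 J × (1 mJ / 0.001000 J) = 1.018 mJ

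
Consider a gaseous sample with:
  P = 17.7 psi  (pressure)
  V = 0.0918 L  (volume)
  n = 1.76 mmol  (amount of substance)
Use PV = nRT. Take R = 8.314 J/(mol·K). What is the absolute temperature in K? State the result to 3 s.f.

Rearranging PV = nRT for T: T = PV/(nR).
P = 17.7 psi = 1.220×10^5 Pa; V = 0.0918 L = 9.180×10^-5 m³; n = 1.76 mmol = 0.001760 mol; R = 8.314 J/(mol·K).
T = 765.6 K

766 K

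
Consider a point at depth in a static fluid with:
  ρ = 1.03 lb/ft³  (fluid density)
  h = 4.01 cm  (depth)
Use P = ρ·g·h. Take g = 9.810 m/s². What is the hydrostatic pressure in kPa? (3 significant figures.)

P is given directly by: P = ρgh.
ρ = 1.03 lb/ft³ = 16.50 kg/m³; h = 4.01 cm = 0.04010 m; g = 9.810 m/s².
P = 6.490 Pa
6.490 Pa × (1 kPa / 1000 Pa) = 0.006490 kPa

0.00649 kPa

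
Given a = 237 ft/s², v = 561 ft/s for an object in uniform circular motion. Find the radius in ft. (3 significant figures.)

Rearranging a = v²/r for r: r = v²/a.
a = 237 ft/s² = 72.24 m/s²; v = 561 ft/s = 171.0 m/s.
r = 404.8 m
404.8 m × (1 ft / 0.3048 m) = 1328 ft

1330 ft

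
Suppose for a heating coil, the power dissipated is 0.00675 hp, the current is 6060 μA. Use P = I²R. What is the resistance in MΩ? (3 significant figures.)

Rearranging P = I²R for R: R = P/I².
P = 0.00675 hp = 5.033 W; I = 6060 μA = 0.006060 A.
R = 1.371×10^5 Ω
1.371×10^5 Ω × (1 MΩ / 1.000×10^6 Ω) = 0.1371 MΩ

0.137 MΩ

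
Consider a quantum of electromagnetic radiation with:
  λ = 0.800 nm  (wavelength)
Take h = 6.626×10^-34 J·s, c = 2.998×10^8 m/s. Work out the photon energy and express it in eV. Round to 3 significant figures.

1550 eV

Directly: E = hc/λ.
λ = 0.800 nm = 8.000×10^-10 m; h = 6.626×10^-34 J·s; c = 2.998×10^8 m/s.
E = 2.483×10^-16 J
2.483×10^-16 J × (1 eV / 1.602×10^-19 J) = 1550 eV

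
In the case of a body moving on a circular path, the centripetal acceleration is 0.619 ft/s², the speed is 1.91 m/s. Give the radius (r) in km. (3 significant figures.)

0.0193 km

Solving a = v²/r for r: r = v²/a.
a = 0.619 ft/s² = 0.1887 m/s²; v = 1.91 m/s.
r = 19.34 m
19.34 m × (1 km / 1000 m) = 0.01934 km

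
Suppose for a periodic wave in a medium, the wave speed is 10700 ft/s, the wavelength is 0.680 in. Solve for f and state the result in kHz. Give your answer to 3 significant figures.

189 kHz

Rearranging: f = v/λ.
v = 10700 ft/s = 3261 m/s; λ = 0.680 in = 0.01727 m.
f = 1.888×10^5 Hz
1.888×10^5 Hz × (1 kHz / 1000 Hz) = 188.8 kHz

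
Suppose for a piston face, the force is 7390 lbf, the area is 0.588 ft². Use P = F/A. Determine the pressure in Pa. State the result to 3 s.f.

P is given directly by: P = F/A.
F = 7390 lbf = 32872 N; A = 0.588 ft² = 0.05463 m².
P = 6.018×10^5 Pa

6.02×10^5 Pa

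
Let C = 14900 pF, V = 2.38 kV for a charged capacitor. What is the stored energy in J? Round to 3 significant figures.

0.0422 J

E is given directly by: E = ½CV².
C = 14900 pF = 1.490×10^-8 F; V = 2.38 kV = 2380 V.
E = 0.04220 J  (the unit combination reduces to kg·m²/s² = J)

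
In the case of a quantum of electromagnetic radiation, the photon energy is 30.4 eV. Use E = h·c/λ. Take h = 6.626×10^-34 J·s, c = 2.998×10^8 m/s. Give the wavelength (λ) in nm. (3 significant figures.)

40.8 nm

Rearranging: λ = hc/E.
E = 30.4 eV = 4.871×10^-18 J; h = 6.626×10^-34 J·s; c = 2.998×10^8 m/s.
λ = 4.078×10^-8 m
4.078×10^-8 m × (1 nm / 1.000×10^-9 m) = 40.78 nm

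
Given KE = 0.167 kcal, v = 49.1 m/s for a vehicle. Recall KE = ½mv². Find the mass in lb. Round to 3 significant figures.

Rearranging: m = 2·KE/v².
KE = 0.167 kcal = 698.7 J; v = 49.1 m/s.
m = 0.5797 kg
0.5797 kg × (1 lb / 0.4536 kg) = 1.278 lb

1.28 lb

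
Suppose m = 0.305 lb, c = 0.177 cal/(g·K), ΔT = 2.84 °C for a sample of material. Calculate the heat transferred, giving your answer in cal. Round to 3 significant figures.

69.5 cal

Directly: Q = mcΔT.
m = 0.305 lb = 0.1383 kg; c = 0.177 cal/(g·K) = 740.6 J/(kg·K); ΔT = 2.84 °C = 2.840 K.
Q = 291.0 J  (the unit combination reduces to kg·m²/s² = J)
291.0 J × (1 cal / 4.184 J) = 69.54 cal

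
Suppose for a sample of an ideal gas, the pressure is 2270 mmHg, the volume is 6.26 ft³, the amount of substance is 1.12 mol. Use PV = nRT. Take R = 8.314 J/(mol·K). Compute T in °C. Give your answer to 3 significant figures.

Rearranging: T = PV/(nR).
P = 2270 mmHg = 3.026×10^5 Pa; V = 6.26 ft³ = 0.1773 m³; n = 1.12 mol; R = 8.314 J/(mol·K).
T = 5761 K
5761 K − 273.15 = 5488 °C

5490 °C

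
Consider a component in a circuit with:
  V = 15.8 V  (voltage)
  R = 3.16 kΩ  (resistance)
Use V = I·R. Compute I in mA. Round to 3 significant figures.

Rearranging: I = V/R.
V = 15.8 V; R = 3.16 kΩ = 3160 Ω.
I = 0.005000 A
0.005000 A × (1 mA / 0.001000 A) = 5.000 mA

5.00 mA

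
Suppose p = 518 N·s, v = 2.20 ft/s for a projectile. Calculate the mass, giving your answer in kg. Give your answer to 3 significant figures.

772 kg

Rearranging p = m·v for m: m = p/v.
p = 518 N·s = 518.0 kg·m/s; v = 2.20 ft/s = 0.6706 m/s.
m = 772.5 kg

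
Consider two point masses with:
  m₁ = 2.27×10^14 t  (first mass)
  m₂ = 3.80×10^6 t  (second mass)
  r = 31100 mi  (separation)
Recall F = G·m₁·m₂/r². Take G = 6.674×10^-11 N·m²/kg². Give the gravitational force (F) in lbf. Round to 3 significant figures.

From Newton's law of gravitation: F = Gm₁m₂/r².
m₁ = 2.27×10^14 t = 2.270×10^17 kg; m₂ = 3.80×10^6 t = 3.800×10^9 kg; r = 31100 mi = 5.005×10^7 m; G = 6.674×10^-11 N·m²/kg².
F = 22.98 N  (the unit combination reduces to kg·m/s² = N)
22.98 N × (1 lbf / 4.448 N) = 5.166 lbf

5.17 lbf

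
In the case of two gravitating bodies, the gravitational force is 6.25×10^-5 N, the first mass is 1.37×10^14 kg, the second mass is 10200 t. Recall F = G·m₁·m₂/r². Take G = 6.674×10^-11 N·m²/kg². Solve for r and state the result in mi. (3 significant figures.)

24000 mi

Rearranging: r = √(G·m₁m₂/F).
F = 6.25×10^-5 N; m₁ = 1.37×10^14 kg; m₂ = 10200 t = 1.020×10^7 kg; G = 6.674×10^-11 N·m²/kg².
r = 3.863×10^7 m
3.863×10^7 m × (1 mi / 1609 m) = 24003 mi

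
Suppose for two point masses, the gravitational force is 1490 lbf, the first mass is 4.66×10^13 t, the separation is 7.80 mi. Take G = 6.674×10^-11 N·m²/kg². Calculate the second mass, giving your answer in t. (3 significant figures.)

Solving F = G·m₁·m₂/r² for m₂: m₂ = F·r²/(G·m₁).
F = 1490 lbf = 6628 N; m₁ = 4.66×10^13 t = 4.660×10^16 kg; r = 7.80 mi = 12553 m; G = 6.674×10^-11 N·m²/kg².
m₂ = 3.358×10^5 kg
3.358×10^5 kg × (1 t / 1000 kg) = 335.8 t

336 t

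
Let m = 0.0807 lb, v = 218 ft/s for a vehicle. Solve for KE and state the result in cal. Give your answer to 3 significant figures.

19.3 cal

KE is given directly by: KE = ½mv².
m = 0.0807 lb = 0.03660 kg; v = 218 ft/s = 66.45 m/s.
KE = 80.81 J
80.81 J × (1 cal / 4.184 J) = 19.31 cal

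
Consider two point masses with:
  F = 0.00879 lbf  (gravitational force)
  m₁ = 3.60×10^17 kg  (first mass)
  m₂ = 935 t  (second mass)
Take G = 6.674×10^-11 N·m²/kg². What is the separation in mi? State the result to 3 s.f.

14900 mi

From Newton's law of gravitation: r = √(G·m₁m₂/F).
F = 0.00879 lbf = 0.03910 N; m₁ = 3.60×10^17 kg; m₂ = 935 t = 9.350×10^5 kg; G = 6.674×10^-11 N·m²/kg².
r = 2.397×10^7 m
2.397×10^7 m × (1 mi / 1609 m) = 14894 mi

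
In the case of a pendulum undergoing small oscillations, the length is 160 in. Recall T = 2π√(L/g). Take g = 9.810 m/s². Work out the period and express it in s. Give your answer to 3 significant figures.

Directly: T = 2π√(L/g).
L = 160 in = 4.064 m; g = 9.810 m/s².
T = 4.044 s

4.04 s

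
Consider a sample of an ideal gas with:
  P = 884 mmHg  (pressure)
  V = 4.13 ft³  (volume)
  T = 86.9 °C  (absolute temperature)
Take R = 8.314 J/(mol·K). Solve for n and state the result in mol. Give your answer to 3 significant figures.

From the ideal-gas law: n = PV/(RT).
P = 884 mmHg = 1.179×10^5 Pa; V = 4.13 ft³ = 0.1169 m³; T = 86.9 °C = 360.0 K; R = 8.314 J/(mol·K).
n = 4.604 mol

4.60 mol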